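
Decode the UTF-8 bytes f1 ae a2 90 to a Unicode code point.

U+6E890

Leading byte 0xF1 = 11110001 matches 11110xxx → 4-byte sequence.
Byte 1: 0xF1 = 11110001, payload 001 (3 bits).
Byte 2: 0xAE = 10101110 (10xxxxxx ✓), payload 101110.
Byte 3: 0xA2 = 10100010 (10xxxxxx ✓), payload 100010.
Byte 4: 0x90 = 10010000 (10xxxxxx ✓), payload 010000.
Concatenate: 001101110100010010000 = 0x6E890 (21 bits → U+6E890).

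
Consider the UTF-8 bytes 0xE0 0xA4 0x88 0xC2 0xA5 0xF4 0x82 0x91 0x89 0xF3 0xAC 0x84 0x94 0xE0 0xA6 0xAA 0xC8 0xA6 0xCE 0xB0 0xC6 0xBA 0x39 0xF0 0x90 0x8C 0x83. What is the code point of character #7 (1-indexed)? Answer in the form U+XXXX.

U+03B0

Offset 0: leading byte 0xE0 = 11100000 → 3-byte char #1 = E0 A4 88.
Offset 3: leading byte 0xC2 = 11000010 → 2-byte char #2 = C2 A5.
Offset 5: leading byte 0xF4 = 11110100 → 4-byte char #3 = F4 82 91 89.
Offset 9: leading byte 0xF3 = 11110011 → 4-byte char #4 = F3 AC 84 94.
Offset 13: leading byte 0xE0 = 11100000 → 3-byte char #5 = E0 A6 AA.
Offset 16: leading byte 0xC8 = 11001000 → 2-byte char #6 = C8 A6.
Offset 18: leading byte 0xCE = 11001110 → 2-byte char #7 = CE B0.
Leading byte 0xCE = 11001110 matches 110xxxxx → 2-byte sequence.
Byte 1: 0xCE = 11001110, payload 01110 (5 bits).
Byte 2: 0xB0 = 10110000 (10xxxxxx ✓), payload 110000.
Concatenate: 01110110000 = 0x3B0 (11 bits → U+03B0).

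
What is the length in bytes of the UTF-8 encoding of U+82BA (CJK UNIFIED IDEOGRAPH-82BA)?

U+82BA = 0x82BA. UTF-8 uses 1 byte below 0x80, 2 below 0x800, 3 below 0x10000, 4 up to 0x10FFFF. 0x82BA is in U+0800–U+FFFF → 3 bytes.

3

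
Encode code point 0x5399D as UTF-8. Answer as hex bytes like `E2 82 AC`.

F1 93 A6 9D

U+5399D = 0x5399D = 342429 decimal. In range U+10000–U+10FFFF → 4-byte form: 11110xxx 10xxxxxx 10xxxxxx 10xxxxxx.
Binary (21 bits): 001010011100110011101.
Split 3+6+6+6: 001 | 010011 | 100110 | 011101.
Byte 1: 11110001 = 0xF1.
Byte 2: 10010011 = 0x93.
Byte 3: 10100110 = 0xA6.
Byte 4: 10011101 = 0x9D.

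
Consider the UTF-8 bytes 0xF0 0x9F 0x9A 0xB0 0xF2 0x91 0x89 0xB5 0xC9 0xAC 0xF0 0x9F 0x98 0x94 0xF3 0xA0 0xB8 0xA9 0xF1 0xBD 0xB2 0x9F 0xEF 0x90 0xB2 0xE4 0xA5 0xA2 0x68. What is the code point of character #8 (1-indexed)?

U+4962

Offset 0: leading byte 0xF0 = 11110000 → 4-byte char #1 = F0 9F 9A B0.
Offset 4: leading byte 0xF2 = 11110010 → 4-byte char #2 = F2 91 89 B5.
Offset 8: leading byte 0xC9 = 11001001 → 2-byte char #3 = C9 AC.
Offset 10: leading byte 0xF0 = 11110000 → 4-byte char #4 = F0 9F 98 94.
Offset 14: leading byte 0xF3 = 11110011 → 4-byte char #5 = F3 A0 B8 A9.
Offset 18: leading byte 0xF1 = 11110001 → 4-byte char #6 = F1 BD B2 9F.
Offset 22: leading byte 0xEF = 11101111 → 3-byte char #7 = EF 90 B2.
Offset 25: leading byte 0xE4 = 11100100 → 3-byte char #8 = E4 A5 A2.
Leading byte 0xE4 = 11100100 matches 1110xxxx → 3-byte sequence.
Byte 1: 0xE4 = 11100100, payload 0100 (4 bits).
Byte 2: 0xA5 = 10100101 (10xxxxxx ✓), payload 100101.
Byte 3: 0xA2 = 10100010 (10xxxxxx ✓), payload 100010.
Concatenate: 0100100101100010 = 0x4962 (16 bits → U+4962).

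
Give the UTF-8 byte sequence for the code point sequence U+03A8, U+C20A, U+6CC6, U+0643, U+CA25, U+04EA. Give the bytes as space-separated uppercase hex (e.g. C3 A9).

U+03A8: 2-byte form → CE A8.
U+C20A: 3-byte form → EC 88 8A.
U+6CC6: 3-byte form → E6 B3 86.
U+0643: 2-byte form → D9 83.
U+CA25: 3-byte form → EC A8 A5.
U+04EA: 2-byte form → D3 AA.
Concatenated (15 bytes): CE A8 EC 88 8A E6 B3 86 D9 83 EC A8 A5 D3 AA.

CE A8 EC 88 8A E6 B3 86 D9 83 EC A8 A5 D3 AA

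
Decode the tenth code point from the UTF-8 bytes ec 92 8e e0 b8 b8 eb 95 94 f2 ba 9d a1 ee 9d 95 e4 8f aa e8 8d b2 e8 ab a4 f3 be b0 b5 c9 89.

Offset 0: leading byte 0xEC = 11101100 → 3-byte char #1 = EC 92 8E.
Offset 3: leading byte 0xE0 = 11100000 → 3-byte char #2 = E0 B8 B8.
Offset 6: leading byte 0xEB = 11101011 → 3-byte char #3 = EB 95 94.
Offset 9: leading byte 0xF2 = 11110010 → 4-byte char #4 = F2 BA 9D A1.
Offset 13: leading byte 0xEE = 11101110 → 3-byte char #5 = EE 9D 95.
Offset 16: leading byte 0xE4 = 11100100 → 3-byte char #6 = E4 8F AA.
Offset 19: leading byte 0xE8 = 11101000 → 3-byte char #7 = E8 8D B2.
Offset 22: leading byte 0xE8 = 11101000 → 3-byte char #8 = E8 AB A4.
Offset 25: leading byte 0xF3 = 11110011 → 4-byte char #9 = F3 BE B0 B5.
Offset 29: leading byte 0xC9 = 11001001 → 2-byte char #10 = C9 89.
Leading byte 0xC9 = 11001001 matches 110xxxxx → 2-byte sequence.
Byte 1: 0xC9 = 11001001, payload 01001 (5 bits).
Byte 2: 0x89 = 10001001 (10xxxxxx ✓), payload 001001.
Concatenate: 01001001001 = 0x249 (11 bits → U+0249).

U+0249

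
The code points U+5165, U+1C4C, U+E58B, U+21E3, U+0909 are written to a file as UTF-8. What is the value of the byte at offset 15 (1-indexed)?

0x89

1-indexed offset 15 is 0-indexed offset 14.
U+5165 → 3-byte form E5 85 A5 at offsets 0–2.
U+1C4C → 3-byte form E1 B1 8C at offsets 3–5.
U+E58B → 3-byte form EE 96 8B at offsets 6–8.
U+21E3 → 3-byte form E2 87 A3 at offsets 9–11.
U+0909 → 3-byte form E0 A4 89 at offsets 12–14.
Offset 14 falls in char 5's range; it's byte 3 of E0 A4 89 = 0x89.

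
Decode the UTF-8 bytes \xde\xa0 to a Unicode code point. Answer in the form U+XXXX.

U+07A0

Leading byte 0xDE = 11011110 matches 110xxxxx → 2-byte sequence.
Byte 1: 0xDE = 11011110, payload 11110 (5 bits).
Byte 2: 0xA0 = 10100000 (10xxxxxx ✓), payload 100000.
Concatenate: 11110100000 = 0x7A0 (11 bits → U+07A0).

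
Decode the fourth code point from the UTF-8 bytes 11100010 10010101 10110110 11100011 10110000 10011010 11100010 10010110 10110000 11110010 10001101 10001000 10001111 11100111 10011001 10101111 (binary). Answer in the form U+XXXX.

U+8D20F

Offset 0: leading byte 0xE2 = 11100010 → 3-byte char #1 = E2 95 B6.
Offset 3: leading byte 0xE3 = 11100011 → 3-byte char #2 = E3 B0 9A.
Offset 6: leading byte 0xE2 = 11100010 → 3-byte char #3 = E2 96 B0.
Offset 9: leading byte 0xF2 = 11110010 → 4-byte char #4 = F2 8D 88 8F.
Leading byte 0xF2 = 11110010 matches 11110xxx → 4-byte sequence.
Byte 1: 0xF2 = 11110010, payload 010 (3 bits).
Byte 2: 0x8D = 10001101 (10xxxxxx ✓), payload 001101.
Byte 3: 0x88 = 10001000 (10xxxxxx ✓), payload 001000.
Byte 4: 0x8F = 10001111 (10xxxxxx ✓), payload 001111.
Concatenate: 010001101001000001111 = 0x8D20F (21 bits → U+8D20F).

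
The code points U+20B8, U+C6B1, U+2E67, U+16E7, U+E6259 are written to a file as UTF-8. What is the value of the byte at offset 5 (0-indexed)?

U+20B8 → 3-byte form E2 82 B8 at offsets 0–2.
U+C6B1 → 3-byte form EC 9A B1 at offsets 3–5.
Offset 5 falls in char 2's range; it's byte 3 of EC 9A B1 = 0xB1.

0xB1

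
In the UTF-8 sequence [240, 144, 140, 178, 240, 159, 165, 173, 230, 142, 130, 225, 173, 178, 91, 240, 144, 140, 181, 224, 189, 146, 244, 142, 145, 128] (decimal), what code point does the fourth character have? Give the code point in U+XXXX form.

U+1B72

Offset 0: leading byte 0xF0 = 11110000 → 4-byte char #1 = F0 90 8C B2.
Offset 4: leading byte 0xF0 = 11110000 → 4-byte char #2 = F0 9F A5 AD.
Offset 8: leading byte 0xE6 = 11100110 → 3-byte char #3 = E6 8E 82.
Offset 11: leading byte 0xE1 = 11100001 → 3-byte char #4 = E1 AD B2.
Leading byte 0xE1 = 11100001 matches 1110xxxx → 3-byte sequence.
Byte 1: 0xE1 = 11100001, payload 0001 (4 bits).
Byte 2: 0xAD = 10101101 (10xxxxxx ✓), payload 101101.
Byte 3: 0xB2 = 10110010 (10xxxxxx ✓), payload 110010.
Concatenate: 0001101101110010 = 0x1B72 (16 bits → U+1B72).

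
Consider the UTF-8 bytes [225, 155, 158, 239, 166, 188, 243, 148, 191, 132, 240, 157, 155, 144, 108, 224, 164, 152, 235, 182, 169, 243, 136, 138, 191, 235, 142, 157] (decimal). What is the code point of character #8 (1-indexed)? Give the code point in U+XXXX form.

Offset 0: leading byte 0xE1 = 11100001 → 3-byte char #1 = E1 9B 9E.
Offset 3: leading byte 0xEF = 11101111 → 3-byte char #2 = EF A6 BC.
Offset 6: leading byte 0xF3 = 11110011 → 4-byte char #3 = F3 94 BF 84.
Offset 10: leading byte 0xF0 = 11110000 → 4-byte char #4 = F0 9D 9B 90.
Offset 14: leading byte 0x6C = 01101100 → 1-byte char #5 = 6C.
Offset 15: leading byte 0xE0 = 11100000 → 3-byte char #6 = E0 A4 98.
Offset 18: leading byte 0xEB = 11101011 → 3-byte char #7 = EB B6 A9.
Offset 21: leading byte 0xF3 = 11110011 → 4-byte char #8 = F3 88 8A BF.
Leading byte 0xF3 = 11110011 matches 11110xxx → 4-byte sequence.
Byte 1: 0xF3 = 11110011, payload 011 (3 bits).
Byte 2: 0x88 = 10001000 (10xxxxxx ✓), payload 001000.
Byte 3: 0x8A = 10001010 (10xxxxxx ✓), payload 001010.
Byte 4: 0xBF = 10111111 (10xxxxxx ✓), payload 111111.
Concatenate: 011001000001010111111 = 0xC82BF (21 bits → U+C82BF).

U+C82BF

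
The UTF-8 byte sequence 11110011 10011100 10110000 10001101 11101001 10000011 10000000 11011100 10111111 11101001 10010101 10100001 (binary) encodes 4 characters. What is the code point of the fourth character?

U+9561

Offset 0: leading byte 0xF3 = 11110011 → 4-byte char #1 = F3 9C B0 8D.
Offset 4: leading byte 0xE9 = 11101001 → 3-byte char #2 = E9 83 80.
Offset 7: leading byte 0xDC = 11011100 → 2-byte char #3 = DC BF.
Offset 9: leading byte 0xE9 = 11101001 → 3-byte char #4 = E9 95 A1.
Leading byte 0xE9 = 11101001 matches 1110xxxx → 3-byte sequence.
Byte 1: 0xE9 = 11101001, payload 1001 (4 bits).
Byte 2: 0x95 = 10010101 (10xxxxxx ✓), payload 010101.
Byte 3: 0xA1 = 10100001 (10xxxxxx ✓), payload 100001.
Concatenate: 1001010101100001 = 0x9561 (16 bits → U+9561).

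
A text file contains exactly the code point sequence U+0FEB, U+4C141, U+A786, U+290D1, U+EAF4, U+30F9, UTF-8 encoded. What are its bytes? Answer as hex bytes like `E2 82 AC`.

U+0FEB: 3-byte form → E0 BF AB.
U+4C141: 4-byte form → F1 8C 85 81.
U+A786: 3-byte form → EA 9E 86.
U+290D1: 4-byte form → F0 A9 83 91.
U+EAF4: 3-byte form → EE AB B4.
U+30F9: 3-byte form → E3 83 B9.
Concatenated (20 bytes): E0 BF AB F1 8C 85 81 EA 9E 86 F0 A9 83 91 EE AB B4 E3 83 B9.

E0 BF AB F1 8C 85 81 EA 9E 86 F0 A9 83 91 EE AB B4 E3 83 B9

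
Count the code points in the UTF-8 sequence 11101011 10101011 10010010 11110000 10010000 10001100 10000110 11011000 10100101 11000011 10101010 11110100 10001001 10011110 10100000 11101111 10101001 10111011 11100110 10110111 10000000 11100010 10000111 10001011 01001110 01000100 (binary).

10

Byte at offset 0: 0xEB = 11101011 → 3-byte char (#1). Advance 3.
Byte at offset 3: 0xF0 = 11110000 → 4-byte char (#2). Advance 4.
Byte at offset 7: 0xD8 = 11011000 → 2-byte char (#3). Advance 2.
Byte at offset 9: 0xC3 = 11000011 → 2-byte char (#4). Advance 2.
Byte at offset 11: 0xF4 = 11110100 → 4-byte char (#5). Advance 4.
Byte at offset 15: 0xEF = 11101111 → 3-byte char (#6). Advance 3.
Byte at offset 18: 0xE6 = 11100110 → 3-byte char (#7). Advance 3.
Byte at offset 21: 0xE2 = 11100010 → 3-byte char (#8). Advance 3.
Byte at offset 24: 0x4E = 01001110 → 1-byte char (#9). Advance 1.
Byte at offset 25: 0x44 = 01000100 → 1-byte char (#10). Advance 1.
Reached end at offset 26 after 10 code points.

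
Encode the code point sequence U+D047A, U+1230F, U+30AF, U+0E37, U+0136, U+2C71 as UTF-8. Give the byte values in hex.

F3 90 91 BA F0 92 8C 8F E3 82 AF E0 B8 B7 C4 B6 E2 B1 B1

U+D047A: 4-byte form → F3 90 91 BA.
U+1230F: 4-byte form → F0 92 8C 8F.
U+30AF: 3-byte form → E3 82 AF.
U+0E37: 3-byte form → E0 B8 B7.
U+0136: 2-byte form → C4 B6.
U+2C71: 3-byte form → E2 B1 B1.
Concatenated (19 bytes): F3 90 91 BA F0 92 8C 8F E3 82 AF E0 B8 B7 C4 B6 E2 B1 B1.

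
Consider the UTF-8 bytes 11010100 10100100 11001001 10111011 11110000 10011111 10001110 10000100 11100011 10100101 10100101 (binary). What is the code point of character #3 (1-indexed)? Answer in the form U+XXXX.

Offset 0: leading byte 0xD4 = 11010100 → 2-byte char #1 = D4 A4.
Offset 2: leading byte 0xC9 = 11001001 → 2-byte char #2 = C9 BB.
Offset 4: leading byte 0xF0 = 11110000 → 4-byte char #3 = F0 9F 8E 84.
Leading byte 0xF0 = 11110000 matches 11110xxx → 4-byte sequence.
Byte 1: 0xF0 = 11110000, payload 000 (3 bits).
Byte 2: 0x9F = 10011111 (10xxxxxx ✓), payload 011111.
Byte 3: 0x8E = 10001110 (10xxxxxx ✓), payload 001110.
Byte 4: 0x84 = 10000100 (10xxxxxx ✓), payload 000100.
Concatenate: 000011111001110000100 = 0x1F384 (21 bits → U+1F384).

U+1F384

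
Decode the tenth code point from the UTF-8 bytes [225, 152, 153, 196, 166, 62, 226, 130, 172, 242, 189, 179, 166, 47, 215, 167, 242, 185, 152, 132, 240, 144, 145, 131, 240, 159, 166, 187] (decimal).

Offset 0: leading byte 0xE1 = 11100001 → 3-byte char #1 = E1 98 99.
Offset 3: leading byte 0xC4 = 11000100 → 2-byte char #2 = C4 A6.
Offset 5: leading byte 0x3E = 00111110 → 1-byte char #3 = 3E.
Offset 6: leading byte 0xE2 = 11100010 → 3-byte char #4 = E2 82 AC.
Offset 9: leading byte 0xF2 = 11110010 → 4-byte char #5 = F2 BD B3 A6.
Offset 13: leading byte 0x2F = 00101111 → 1-byte char #6 = 2F.
Offset 14: leading byte 0xD7 = 11010111 → 2-byte char #7 = D7 A7.
Offset 16: leading byte 0xF2 = 11110010 → 4-byte char #8 = F2 B9 98 84.
Offset 20: leading byte 0xF0 = 11110000 → 4-byte char #9 = F0 90 91 83.
Offset 24: leading byte 0xF0 = 11110000 → 4-byte char #10 = F0 9F A6 BB.
Leading byte 0xF0 = 11110000 matches 11110xxx → 4-byte sequence.
Byte 1: 0xF0 = 11110000, payload 000 (3 bits).
Byte 2: 0x9F = 10011111 (10xxxxxx ✓), payload 011111.
Byte 3: 0xA6 = 10100110 (10xxxxxx ✓), payload 100110.
Byte 4: 0xBB = 10111011 (10xxxxxx ✓), payload 111011.
Concatenate: 000011111100110111011 = 0x1F9BB (21 bits → U+1F9BB).

U+1F9BB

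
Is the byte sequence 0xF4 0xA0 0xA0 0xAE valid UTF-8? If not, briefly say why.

invalid (encodes a value above U+10FFFF)

Leading byte 0xF4 = 11110100 → 4-byte form.
Payload = 0x12082E, which exceeds U+10FFFF, the maximum Unicode code point. (Leading bytes F5–FF, or F4 followed by ≥ 0x90, are invalid.)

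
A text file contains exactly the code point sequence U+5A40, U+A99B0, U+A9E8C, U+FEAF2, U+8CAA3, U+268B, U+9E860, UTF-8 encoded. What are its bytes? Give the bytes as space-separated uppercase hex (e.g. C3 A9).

E5 A9 80 F2 A9 A6 B0 F2 A9 BA 8C F3 BE AB B2 F2 8C AA A3 E2 9A 8B F2 9E A1 A0

U+5A40: 3-byte form → E5 A9 80.
U+A99B0: 4-byte form → F2 A9 A6 B0.
U+A9E8C: 4-byte form → F2 A9 BA 8C.
U+FEAF2: 4-byte form → F3 BE AB B2.
U+8CAA3: 4-byte form → F2 8C AA A3.
U+268B: 3-byte form → E2 9A 8B.
U+9E860: 4-byte form → F2 9E A1 A0.
Concatenated (26 bytes): E5 A9 80 F2 A9 A6 B0 F2 A9 BA 8C F3 BE AB B2 F2 8C AA A3 E2 9A 8B F2 9E A1 A0.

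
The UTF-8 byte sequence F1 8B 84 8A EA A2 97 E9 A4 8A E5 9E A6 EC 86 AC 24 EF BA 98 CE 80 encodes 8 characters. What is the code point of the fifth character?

Offset 0: leading byte 0xF1 = 11110001 → 4-byte char #1 = F1 8B 84 8A.
Offset 4: leading byte 0xEA = 11101010 → 3-byte char #2 = EA A2 97.
Offset 7: leading byte 0xE9 = 11101001 → 3-byte char #3 = E9 A4 8A.
Offset 10: leading byte 0xE5 = 11100101 → 3-byte char #4 = E5 9E A6.
Offset 13: leading byte 0xEC = 11101100 → 3-byte char #5 = EC 86 AC.
Leading byte 0xEC = 11101100 matches 1110xxxx → 3-byte sequence.
Byte 1: 0xEC = 11101100, payload 1100 (4 bits).
Byte 2: 0x86 = 10000110 (10xxxxxx ✓), payload 000110.
Byte 3: 0xAC = 10101100 (10xxxxxx ✓), payload 101100.
Concatenate: 1100000110101100 = 0xC1AC (16 bits → U+C1AC).

U+C1AC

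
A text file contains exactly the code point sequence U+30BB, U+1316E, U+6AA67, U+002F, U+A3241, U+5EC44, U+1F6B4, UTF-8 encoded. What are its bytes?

E3 82 BB F0 93 85 AE F1 AA A9 A7 2F F2 A3 89 81 F1 9E B1 84 F0 9F 9A B4

U+30BB: 3-byte form → E3 82 BB.
U+1316E: 4-byte form → F0 93 85 AE.
U+6AA67: 4-byte form → F1 AA A9 A7.
U+002F: 1-byte form → 2F.
U+A3241: 4-byte form → F2 A3 89 81.
U+5EC44: 4-byte form → F1 9E B1 84.
U+1F6B4: 4-byte form → F0 9F 9A B4.
Concatenated (24 bytes): E3 82 BB F0 93 85 AE F1 AA A9 A7 2F F2 A3 89 81 F1 9E B1 84 F0 9F 9A B4.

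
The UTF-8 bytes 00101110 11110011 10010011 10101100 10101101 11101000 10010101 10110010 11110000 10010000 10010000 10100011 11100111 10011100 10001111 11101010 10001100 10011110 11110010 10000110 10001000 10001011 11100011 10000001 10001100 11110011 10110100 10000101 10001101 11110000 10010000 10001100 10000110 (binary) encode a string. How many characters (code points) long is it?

Byte at offset 0: 0x2E = 00101110 → 1-byte char (#1). Advance 1.
Byte at offset 1: 0xF3 = 11110011 → 4-byte char (#2). Advance 4.
Byte at offset 5: 0xE8 = 11101000 → 3-byte char (#3). Advance 3.
Byte at offset 8: 0xF0 = 11110000 → 4-byte char (#4). Advance 4.
Byte at offset 12: 0xE7 = 11100111 → 3-byte char (#5). Advance 3.
Byte at offset 15: 0xEA = 11101010 → 3-byte char (#6). Advance 3.
Byte at offset 18: 0xF2 = 11110010 → 4-byte char (#7). Advance 4.
Byte at offset 22: 0xE3 = 11100011 → 3-byte char (#8). Advance 3.
Byte at offset 25: 0xF3 = 11110011 → 4-byte char (#9). Advance 4.
Byte at offset 29: 0xF0 = 11110000 → 4-byte char (#10). Advance 4.
Reached end at offset 33 after 10 code points.

10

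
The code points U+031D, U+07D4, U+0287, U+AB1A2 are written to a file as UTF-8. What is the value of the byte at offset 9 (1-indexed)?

1-indexed offset 9 is 0-indexed offset 8.
U+031D → 2-byte form CC 9D at offsets 0–1.
U+07D4 → 2-byte form DF 94 at offsets 2–3.
U+0287 → 2-byte form CA 87 at offsets 4–5.
U+AB1A2 → 4-byte form F2 AB 86 A2 at offsets 6–9.
Offset 8 falls in char 4's range; it's byte 3 of F2 AB 86 A2 = 0x86.

0x86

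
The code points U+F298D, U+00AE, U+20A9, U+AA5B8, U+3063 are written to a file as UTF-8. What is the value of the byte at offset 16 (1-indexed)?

0xA3

1-indexed offset 16 is 0-indexed offset 15.
U+F298D → 4-byte form F3 B2 A6 8D at offsets 0–3.
U+00AE → 2-byte form C2 AE at offsets 4–5.
U+20A9 → 3-byte form E2 82 A9 at offsets 6–8.
U+AA5B8 → 4-byte form F2 AA 96 B8 at offsets 9–12.
U+3063 → 3-byte form E3 81 A3 at offsets 13–15.
Offset 15 falls in char 5's range; it's byte 3 of E3 81 A3 = 0xA3.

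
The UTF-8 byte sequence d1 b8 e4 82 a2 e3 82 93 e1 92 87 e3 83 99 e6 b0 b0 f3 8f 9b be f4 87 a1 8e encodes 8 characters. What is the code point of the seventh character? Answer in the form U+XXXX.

U+CF6FE

Offset 0: leading byte 0xD1 = 11010001 → 2-byte char #1 = D1 B8.
Offset 2: leading byte 0xE4 = 11100100 → 3-byte char #2 = E4 82 A2.
Offset 5: leading byte 0xE3 = 11100011 → 3-byte char #3 = E3 82 93.
Offset 8: leading byte 0xE1 = 11100001 → 3-byte char #4 = E1 92 87.
Offset 11: leading byte 0xE3 = 11100011 → 3-byte char #5 = E3 83 99.
Offset 14: leading byte 0xE6 = 11100110 → 3-byte char #6 = E6 B0 B0.
Offset 17: leading byte 0xF3 = 11110011 → 4-byte char #7 = F3 8F 9B BE.
Leading byte 0xF3 = 11110011 matches 11110xxx → 4-byte sequence.
Byte 1: 0xF3 = 11110011, payload 011 (3 bits).
Byte 2: 0x8F = 10001111 (10xxxxxx ✓), payload 001111.
Byte 3: 0x9B = 10011011 (10xxxxxx ✓), payload 011011.
Byte 4: 0xBE = 10111110 (10xxxxxx ✓), payload 111110.
Concatenate: 011001111011011111110 = 0xCF6FE (21 bits → U+CF6FE).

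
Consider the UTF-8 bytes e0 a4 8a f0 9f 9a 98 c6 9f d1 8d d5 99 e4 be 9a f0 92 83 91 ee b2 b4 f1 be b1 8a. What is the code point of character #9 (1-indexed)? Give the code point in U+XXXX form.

Offset 0: leading byte 0xE0 = 11100000 → 3-byte char #1 = E0 A4 8A.
Offset 3: leading byte 0xF0 = 11110000 → 4-byte char #2 = F0 9F 9A 98.
Offset 7: leading byte 0xC6 = 11000110 → 2-byte char #3 = C6 9F.
Offset 9: leading byte 0xD1 = 11010001 → 2-byte char #4 = D1 8D.
Offset 11: leading byte 0xD5 = 11010101 → 2-byte char #5 = D5 99.
Offset 13: leading byte 0xE4 = 11100100 → 3-byte char #6 = E4 BE 9A.
Offset 16: leading byte 0xF0 = 11110000 → 4-byte char #7 = F0 92 83 91.
Offset 20: leading byte 0xEE = 11101110 → 3-byte char #8 = EE B2 B4.
Offset 23: leading byte 0xF1 = 11110001 → 4-byte char #9 = F1 BE B1 8A.
Leading byte 0xF1 = 11110001 matches 11110xxx → 4-byte sequence.
Byte 1: 0xF1 = 11110001, payload 001 (3 bits).
Byte 2: 0xBE = 10111110 (10xxxxxx ✓), payload 111110.
Byte 3: 0xB1 = 10110001 (10xxxxxx ✓), payload 110001.
Byte 4: 0x8A = 10001010 (10xxxxxx ✓), payload 001010.
Concatenate: 001111110110001001010 = 0x7EC4A (21 bits → U+7EC4A).

U+7EC4A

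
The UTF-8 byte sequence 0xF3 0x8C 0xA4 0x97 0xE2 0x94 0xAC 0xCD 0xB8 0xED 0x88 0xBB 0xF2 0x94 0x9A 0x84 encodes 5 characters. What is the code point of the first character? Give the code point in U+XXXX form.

Offset 0: leading byte 0xF3 = 11110011 → 4-byte char #1 = F3 8C A4 97.
Leading byte 0xF3 = 11110011 matches 11110xxx → 4-byte sequence.
Byte 1: 0xF3 = 11110011, payload 011 (3 bits).
Byte 2: 0x8C = 10001100 (10xxxxxx ✓), payload 001100.
Byte 3: 0xA4 = 10100100 (10xxxxxx ✓), payload 100100.
Byte 4: 0x97 = 10010111 (10xxxxxx ✓), payload 010111.
Concatenate: 011001100100100010111 = 0xCC917 (21 bits → U+CC917).

U+CC917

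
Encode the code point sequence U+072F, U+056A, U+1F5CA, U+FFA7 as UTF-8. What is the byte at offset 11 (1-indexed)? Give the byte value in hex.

1-indexed offset 11 is 0-indexed offset 10.
U+072F → 2-byte form DC AF at offsets 0–1.
U+056A → 2-byte form D5 AA at offsets 2–3.
U+1F5CA → 4-byte form F0 9F 97 8A at offsets 4–7.
U+FFA7 → 3-byte form EF BE A7 at offsets 8–10.
Offset 10 falls in char 4's range; it's byte 3 of EF BE A7 = 0xA7.

0xA7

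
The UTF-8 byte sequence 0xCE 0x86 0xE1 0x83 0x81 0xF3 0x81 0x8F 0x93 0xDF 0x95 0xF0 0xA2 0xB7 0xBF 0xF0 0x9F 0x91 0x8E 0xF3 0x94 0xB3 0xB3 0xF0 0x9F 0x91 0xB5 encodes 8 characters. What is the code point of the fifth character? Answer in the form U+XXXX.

U+22DFF

Offset 0: leading byte 0xCE = 11001110 → 2-byte char #1 = CE 86.
Offset 2: leading byte 0xE1 = 11100001 → 3-byte char #2 = E1 83 81.
Offset 5: leading byte 0xF3 = 11110011 → 4-byte char #3 = F3 81 8F 93.
Offset 9: leading byte 0xDF = 11011111 → 2-byte char #4 = DF 95.
Offset 11: leading byte 0xF0 = 11110000 → 4-byte char #5 = F0 A2 B7 BF.
Leading byte 0xF0 = 11110000 matches 11110xxx → 4-byte sequence.
Byte 1: 0xF0 = 11110000, payload 000 (3 bits).
Byte 2: 0xA2 = 10100010 (10xxxxxx ✓), payload 100010.
Byte 3: 0xB7 = 10110111 (10xxxxxx ✓), payload 110111.
Byte 4: 0xBF = 10111111 (10xxxxxx ✓), payload 111111.
Concatenate: 000100010110111111111 = 0x22DFF (21 bits → U+22DFF).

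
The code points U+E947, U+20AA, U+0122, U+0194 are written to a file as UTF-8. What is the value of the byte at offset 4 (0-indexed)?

0x82

U+E947 → 3-byte form EE A5 87 at offsets 0–2.
U+20AA → 3-byte form E2 82 AA at offsets 3–5.
Offset 4 falls in char 2's range; it's byte 2 of E2 82 AA = 0x82.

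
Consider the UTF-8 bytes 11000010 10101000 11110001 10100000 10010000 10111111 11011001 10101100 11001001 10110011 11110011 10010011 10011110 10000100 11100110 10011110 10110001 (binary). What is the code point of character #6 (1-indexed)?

U+67B1

Offset 0: leading byte 0xC2 = 11000010 → 2-byte char #1 = C2 A8.
Offset 2: leading byte 0xF1 = 11110001 → 4-byte char #2 = F1 A0 90 BF.
Offset 6: leading byte 0xD9 = 11011001 → 2-byte char #3 = D9 AC.
Offset 8: leading byte 0xC9 = 11001001 → 2-byte char #4 = C9 B3.
Offset 10: leading byte 0xF3 = 11110011 → 4-byte char #5 = F3 93 9E 84.
Offset 14: leading byte 0xE6 = 11100110 → 3-byte char #6 = E6 9E B1.
Leading byte 0xE6 = 11100110 matches 1110xxxx → 3-byte sequence.
Byte 1: 0xE6 = 11100110, payload 0110 (4 bits).
Byte 2: 0x9E = 10011110 (10xxxxxx ✓), payload 011110.
Byte 3: 0xB1 = 10110001 (10xxxxxx ✓), payload 110001.
Concatenate: 0110011110110001 = 0x67B1 (16 bits → U+67B1).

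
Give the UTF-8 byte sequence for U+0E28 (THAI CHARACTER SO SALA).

E0 B8 A8

U+0E28 = 0xE28 = 3624 decimal. In range U+0800–U+FFFF → 3-byte form: 1110xxxx 10xxxxxx 10xxxxxx.
Binary (16 bits): 0000111000101000.
Split 4+6+6: 0000 | 111000 | 101000.
Byte 1: 11100000 = 0xE0.
Byte 2: 10111000 = 0xB8.
Byte 3: 10101000 = 0xA8.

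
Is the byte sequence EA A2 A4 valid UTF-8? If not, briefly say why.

valid

Leading byte 0xEA = 11101010 → 3-byte form.
Continuation bytes 0xA2=10100010, 0xA4=10100100 all match 10xxxxxx.
Decoded value 0xA8A4 is ≥ 0x800 (shortest form) and not a surrogate.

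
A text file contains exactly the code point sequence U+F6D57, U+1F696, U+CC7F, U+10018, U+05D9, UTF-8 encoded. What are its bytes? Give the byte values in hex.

F3 B6 B5 97 F0 9F 9A 96 EC B1 BF F0 90 80 98 D7 99

U+F6D57: 4-byte form → F3 B6 B5 97.
U+1F696: 4-byte form → F0 9F 9A 96.
U+CC7F: 3-byte form → EC B1 BF.
U+10018: 4-byte form → F0 90 80 98.
U+05D9: 2-byte form → D7 99.
Concatenated (17 bytes): F3 B6 B5 97 F0 9F 9A 96 EC B1 BF F0 90 80 98 D7 99.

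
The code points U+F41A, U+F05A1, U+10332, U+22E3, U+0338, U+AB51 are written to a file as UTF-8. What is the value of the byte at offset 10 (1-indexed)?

0x8C

1-indexed offset 10 is 0-indexed offset 9.
U+F41A → 3-byte form EF 90 9A at offsets 0–2.
U+F05A1 → 4-byte form F3 B0 96 A1 at offsets 3–6.
U+10332 → 4-byte form F0 90 8C B2 at offsets 7–10.
Offset 9 falls in char 3's range; it's byte 3 of F0 90 8C B2 = 0x8C.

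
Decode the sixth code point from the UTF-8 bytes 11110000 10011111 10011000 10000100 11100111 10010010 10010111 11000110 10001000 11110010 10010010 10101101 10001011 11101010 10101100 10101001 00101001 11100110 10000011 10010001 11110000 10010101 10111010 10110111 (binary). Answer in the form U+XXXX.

U+0029

Offset 0: leading byte 0xF0 = 11110000 → 4-byte char #1 = F0 9F 98 84.
Offset 4: leading byte 0xE7 = 11100111 → 3-byte char #2 = E7 92 97.
Offset 7: leading byte 0xC6 = 11000110 → 2-byte char #3 = C6 88.
Offset 9: leading byte 0xF2 = 11110010 → 4-byte char #4 = F2 92 AD 8B.
Offset 13: leading byte 0xEA = 11101010 → 3-byte char #5 = EA AC A9.
Offset 16: leading byte 0x29 = 00101001 → 1-byte char #6 = 29.
Leading byte 0x29 = 00101001 matches 0xxxxxxx → 1-byte sequence.
Byte 1: 0x29 = 00101001, payload 0101001 (7 bits).
Concatenate: 0101001 = 0x29 (7 bits → U+0029).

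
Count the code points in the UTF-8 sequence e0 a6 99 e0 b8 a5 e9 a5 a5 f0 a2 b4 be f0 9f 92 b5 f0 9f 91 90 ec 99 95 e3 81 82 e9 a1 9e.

9

Byte at offset 0: 0xE0 = 11100000 → 3-byte char (#1). Advance 3.
Byte at offset 3: 0xE0 = 11100000 → 3-byte char (#2). Advance 3.
Byte at offset 6: 0xE9 = 11101001 → 3-byte char (#3). Advance 3.
Byte at offset 9: 0xF0 = 11110000 → 4-byte char (#4). Advance 4.
Byte at offset 13: 0xF0 = 11110000 → 4-byte char (#5). Advance 4.
Byte at offset 17: 0xF0 = 11110000 → 4-byte char (#6). Advance 4.
Byte at offset 21: 0xEC = 11101100 → 3-byte char (#7). Advance 3.
Byte at offset 24: 0xE3 = 11100011 → 3-byte char (#8). Advance 3.
Byte at offset 27: 0xE9 = 11101001 → 3-byte char (#9). Advance 3.
Reached end at offset 30 after 9 code points.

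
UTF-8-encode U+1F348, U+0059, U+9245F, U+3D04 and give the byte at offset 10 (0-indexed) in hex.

0xB4

U+1F348 → 4-byte form F0 9F 8D 88 at offsets 0–3.
U+0059 → 1-byte form 59 at offsets 4–4.
U+9245F → 4-byte form F2 92 91 9F at offsets 5–8.
U+3D04 → 3-byte form E3 B4 84 at offsets 9–11.
Offset 10 falls in char 4's range; it's byte 2 of E3 B4 84 = 0xB4.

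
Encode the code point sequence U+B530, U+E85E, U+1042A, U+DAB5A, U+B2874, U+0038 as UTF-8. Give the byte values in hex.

U+B530: 3-byte form → EB 94 B0.
U+E85E: 3-byte form → EE A1 9E.
U+1042A: 4-byte form → F0 90 90 AA.
U+DAB5A: 4-byte form → F3 9A AD 9A.
U+B2874: 4-byte form → F2 B2 A1 B4.
U+0038: 1-byte form → 38.
Concatenated (19 bytes): EB 94 B0 EE A1 9E F0 90 90 AA F3 9A AD 9A F2 B2 A1 B4 38.

EB 94 B0 EE A1 9E F0 90 90 AA F3 9A AD 9A F2 B2 A1 B4 38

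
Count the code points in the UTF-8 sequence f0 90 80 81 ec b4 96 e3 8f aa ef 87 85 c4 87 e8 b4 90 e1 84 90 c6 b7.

Byte at offset 0: 0xF0 = 11110000 → 4-byte char (#1). Advance 4.
Byte at offset 4: 0xEC = 11101100 → 3-byte char (#2). Advance 3.
Byte at offset 7: 0xE3 = 11100011 → 3-byte char (#3). Advance 3.
Byte at offset 10: 0xEF = 11101111 → 3-byte char (#4). Advance 3.
Byte at offset 13: 0xC4 = 11000100 → 2-byte char (#5). Advance 2.
Byte at offset 15: 0xE8 = 11101000 → 3-byte char (#6). Advance 3.
Byte at offset 18: 0xE1 = 11100001 → 3-byte char (#7). Advance 3.
Byte at offset 21: 0xC6 = 11000110 → 2-byte char (#8). Advance 2.
Reached end at offset 23 after 8 code points.

8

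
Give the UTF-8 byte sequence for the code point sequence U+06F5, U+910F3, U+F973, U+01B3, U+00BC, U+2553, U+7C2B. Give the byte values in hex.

U+06F5: 2-byte form → DB B5.
U+910F3: 4-byte form → F2 91 83 B3.
U+F973: 3-byte form → EF A5 B3.
U+01B3: 2-byte form → C6 B3.
U+00BC: 2-byte form → C2 BC.
U+2553: 3-byte form → E2 95 93.
U+7C2B: 3-byte form → E7 B0 AB.
Concatenated (19 bytes): DB B5 F2 91 83 B3 EF A5 B3 C6 B3 C2 BC E2 95 93 E7 B0 AB.

DB B5 F2 91 83 B3 EF A5 B3 C6 B3 C2 BC E2 95 93 E7 B0 AB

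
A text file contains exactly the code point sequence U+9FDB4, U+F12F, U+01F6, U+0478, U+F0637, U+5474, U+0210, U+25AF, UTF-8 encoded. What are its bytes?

F2 9F B6 B4 EF 84 AF C7 B6 D1 B8 F3 B0 98 B7 E5 91 B4 C8 90 E2 96 AF

U+9FDB4: 4-byte form → F2 9F B6 B4.
U+F12F: 3-byte form → EF 84 AF.
U+01F6: 2-byte form → C7 B6.
U+0478: 2-byte form → D1 B8.
U+F0637: 4-byte form → F3 B0 98 B7.
U+5474: 3-byte form → E5 91 B4.
U+0210: 2-byte form → C8 90.
U+25AF: 3-byte form → E2 96 AF.
Concatenated (23 bytes): F2 9F B6 B4 EF 84 AF C7 B6 D1 B8 F3 B0 98 B7 E5 91 B4 C8 90 E2 96 AF.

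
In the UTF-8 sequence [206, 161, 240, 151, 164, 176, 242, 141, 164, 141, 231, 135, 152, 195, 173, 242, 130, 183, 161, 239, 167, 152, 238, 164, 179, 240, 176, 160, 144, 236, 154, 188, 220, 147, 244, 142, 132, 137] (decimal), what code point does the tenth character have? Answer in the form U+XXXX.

Offset 0: leading byte 0xCE = 11001110 → 2-byte char #1 = CE A1.
Offset 2: leading byte 0xF0 = 11110000 → 4-byte char #2 = F0 97 A4 B0.
Offset 6: leading byte 0xF2 = 11110010 → 4-byte char #3 = F2 8D A4 8D.
Offset 10: leading byte 0xE7 = 11100111 → 3-byte char #4 = E7 87 98.
Offset 13: leading byte 0xC3 = 11000011 → 2-byte char #5 = C3 AD.
Offset 15: leading byte 0xF2 = 11110010 → 4-byte char #6 = F2 82 B7 A1.
Offset 19: leading byte 0xEF = 11101111 → 3-byte char #7 = EF A7 98.
Offset 22: leading byte 0xEE = 11101110 → 3-byte char #8 = EE A4 B3.
Offset 25: leading byte 0xF0 = 11110000 → 4-byte char #9 = F0 B0 A0 90.
Offset 29: leading byte 0xEC = 11101100 → 3-byte char #10 = EC 9A BC.
Leading byte 0xEC = 11101100 matches 1110xxxx → 3-byte sequence.
Byte 1: 0xEC = 11101100, payload 1100 (4 bits).
Byte 2: 0x9A = 10011010 (10xxxxxx ✓), payload 011010.
Byte 3: 0xBC = 10111100 (10xxxxxx ✓), payload 111100.
Concatenate: 1100011010111100 = 0xC6BC (16 bits → U+C6BC).

U+C6BC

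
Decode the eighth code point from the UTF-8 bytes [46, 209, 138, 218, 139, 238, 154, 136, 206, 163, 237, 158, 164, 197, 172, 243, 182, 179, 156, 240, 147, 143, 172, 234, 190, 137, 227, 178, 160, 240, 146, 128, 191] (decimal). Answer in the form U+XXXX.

U+F6CDC

Offset 0: leading byte 0x2E = 00101110 → 1-byte char #1 = 2E.
Offset 1: leading byte 0xD1 = 11010001 → 2-byte char #2 = D1 8A.
Offset 3: leading byte 0xDA = 11011010 → 2-byte char #3 = DA 8B.
Offset 5: leading byte 0xEE = 11101110 → 3-byte char #4 = EE 9A 88.
Offset 8: leading byte 0xCE = 11001110 → 2-byte char #5 = CE A3.
Offset 10: leading byte 0xED = 11101101 → 3-byte char #6 = ED 9E A4.
Offset 13: leading byte 0xC5 = 11000101 → 2-byte char #7 = C5 AC.
Offset 15: leading byte 0xF3 = 11110011 → 4-byte char #8 = F3 B6 B3 9C.
Leading byte 0xF3 = 11110011 matches 11110xxx → 4-byte sequence.
Byte 1: 0xF3 = 11110011, payload 011 (3 bits).
Byte 2: 0xB6 = 10110110 (10xxxxxx ✓), payload 110110.
Byte 3: 0xB3 = 10110011 (10xxxxxx ✓), payload 110011.
Byte 4: 0x9C = 10011100 (10xxxxxx ✓), payload 011100.
Concatenate: 011110110110011011100 = 0xF6CDC (21 bits → U+F6CDC).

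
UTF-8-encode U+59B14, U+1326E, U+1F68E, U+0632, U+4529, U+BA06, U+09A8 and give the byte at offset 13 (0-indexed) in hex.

0xB2

U+59B14 → 4-byte form F1 99 AC 94 at offsets 0–3.
U+1326E → 4-byte form F0 93 89 AE at offsets 4–7.
U+1F68E → 4-byte form F0 9F 9A 8E at offsets 8–11.
U+0632 → 2-byte form D8 B2 at offsets 12–13.
Offset 13 falls in char 4's range; it's byte 2 of D8 B2 = 0xB2.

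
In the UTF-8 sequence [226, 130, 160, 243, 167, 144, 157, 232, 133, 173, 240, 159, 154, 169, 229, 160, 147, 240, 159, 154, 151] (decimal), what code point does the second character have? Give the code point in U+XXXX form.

Offset 0: leading byte 0xE2 = 11100010 → 3-byte char #1 = E2 82 A0.
Offset 3: leading byte 0xF3 = 11110011 → 4-byte char #2 = F3 A7 90 9D.
Leading byte 0xF3 = 11110011 matches 11110xxx → 4-byte sequence.
Byte 1: 0xF3 = 11110011, payload 011 (3 bits).
Byte 2: 0xA7 = 10100111 (10xxxxxx ✓), payload 100111.
Byte 3: 0x90 = 10010000 (10xxxxxx ✓), payload 010000.
Byte 4: 0x9D = 10011101 (10xxxxxx ✓), payload 011101.
Concatenate: 011100111010000011101 = 0xE741D (21 bits → U+E741D).

U+E741D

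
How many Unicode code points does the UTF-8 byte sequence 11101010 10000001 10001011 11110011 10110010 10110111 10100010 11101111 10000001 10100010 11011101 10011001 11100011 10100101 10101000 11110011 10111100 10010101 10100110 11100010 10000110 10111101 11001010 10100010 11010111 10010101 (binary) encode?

Byte at offset 0: 0xEA = 11101010 → 3-byte char (#1). Advance 3.
Byte at offset 3: 0xF3 = 11110011 → 4-byte char (#2). Advance 4.
Byte at offset 7: 0xEF = 11101111 → 3-byte char (#3). Advance 3.
Byte at offset 10: 0xDD = 11011101 → 2-byte char (#4). Advance 2.
Byte at offset 12: 0xE3 = 11100011 → 3-byte char (#5). Advance 3.
Byte at offset 15: 0xF3 = 11110011 → 4-byte char (#6). Advance 4.
Byte at offset 19: 0xE2 = 11100010 → 3-byte char (#7). Advance 3.
Byte at offset 22: 0xCA = 11001010 → 2-byte char (#8). Advance 2.
Byte at offset 24: 0xD7 = 11010111 → 2-byte char (#9). Advance 2.
Reached end at offset 26 after 9 code points.

9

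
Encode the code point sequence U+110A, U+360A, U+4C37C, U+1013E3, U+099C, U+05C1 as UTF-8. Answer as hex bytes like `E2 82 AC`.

E1 84 8A E3 98 8A F1 8C 8D BC F4 81 8F A3 E0 A6 9C D7 81

U+110A: 3-byte form → E1 84 8A.
U+360A: 3-byte form → E3 98 8A.
U+4C37C: 4-byte form → F1 8C 8D BC.
U+1013E3: 4-byte form → F4 81 8F A3.
U+099C: 3-byte form → E0 A6 9C.
U+05C1: 2-byte form → D7 81.
Concatenated (19 bytes): E1 84 8A E3 98 8A F1 8C 8D BC F4 81 8F A3 E0 A6 9C D7 81.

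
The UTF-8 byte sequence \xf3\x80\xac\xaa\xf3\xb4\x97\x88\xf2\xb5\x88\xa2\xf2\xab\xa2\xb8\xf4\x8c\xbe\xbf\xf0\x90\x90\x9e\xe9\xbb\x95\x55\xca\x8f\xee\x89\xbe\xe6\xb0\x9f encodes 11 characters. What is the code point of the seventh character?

U+9ED5

Offset 0: leading byte 0xF3 = 11110011 → 4-byte char #1 = F3 80 AC AA.
Offset 4: leading byte 0xF3 = 11110011 → 4-byte char #2 = F3 B4 97 88.
Offset 8: leading byte 0xF2 = 11110010 → 4-byte char #3 = F2 B5 88 A2.
Offset 12: leading byte 0xF2 = 11110010 → 4-byte char #4 = F2 AB A2 B8.
Offset 16: leading byte 0xF4 = 11110100 → 4-byte char #5 = F4 8C BE BF.
Offset 20: leading byte 0xF0 = 11110000 → 4-byte char #6 = F0 90 90 9E.
Offset 24: leading byte 0xE9 = 11101001 → 3-byte char #7 = E9 BB 95.
Leading byte 0xE9 = 11101001 matches 1110xxxx → 3-byte sequence.
Byte 1: 0xE9 = 11101001, payload 1001 (4 bits).
Byte 2: 0xBB = 10111011 (10xxxxxx ✓), payload 111011.
Byte 3: 0x95 = 10010101 (10xxxxxx ✓), payload 010101.
Concatenate: 1001111011010101 = 0x9ED5 (16 bits → U+9ED5).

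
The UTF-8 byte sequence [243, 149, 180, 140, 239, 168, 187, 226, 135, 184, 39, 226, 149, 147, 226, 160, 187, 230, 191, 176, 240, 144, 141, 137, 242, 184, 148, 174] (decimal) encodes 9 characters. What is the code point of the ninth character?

U+B852E

Offset 0: leading byte 0xF3 = 11110011 → 4-byte char #1 = F3 95 B4 8C.
Offset 4: leading byte 0xEF = 11101111 → 3-byte char #2 = EF A8 BB.
Offset 7: leading byte 0xE2 = 11100010 → 3-byte char #3 = E2 87 B8.
Offset 10: leading byte 0x27 = 00100111 → 1-byte char #4 = 27.
Offset 11: leading byte 0xE2 = 11100010 → 3-byte char #5 = E2 95 93.
Offset 14: leading byte 0xE2 = 11100010 → 3-byte char #6 = E2 A0 BB.
Offset 17: leading byte 0xE6 = 11100110 → 3-byte char #7 = E6 BF B0.
Offset 20: leading byte 0xF0 = 11110000 → 4-byte char #8 = F0 90 8D 89.
Offset 24: leading byte 0xF2 = 11110010 → 4-byte char #9 = F2 B8 94 AE.
Leading byte 0xF2 = 11110010 matches 11110xxx → 4-byte sequence.
Byte 1: 0xF2 = 11110010, payload 010 (3 bits).
Byte 2: 0xB8 = 10111000 (10xxxxxx ✓), payload 111000.
Byte 3: 0x94 = 10010100 (10xxxxxx ✓), payload 010100.
Byte 4: 0xAE = 10101110 (10xxxxxx ✓), payload 101110.
Concatenate: 010111000010100101110 = 0xB852E (21 bits → U+B852E).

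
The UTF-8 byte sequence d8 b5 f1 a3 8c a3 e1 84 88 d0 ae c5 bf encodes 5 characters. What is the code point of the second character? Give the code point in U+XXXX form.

U+63323

Offset 0: leading byte 0xD8 = 11011000 → 2-byte char #1 = D8 B5.
Offset 2: leading byte 0xF1 = 11110001 → 4-byte char #2 = F1 A3 8C A3.
Leading byte 0xF1 = 11110001 matches 11110xxx → 4-byte sequence.
Byte 1: 0xF1 = 11110001, payload 001 (3 bits).
Byte 2: 0xA3 = 10100011 (10xxxxxx ✓), payload 100011.
Byte 3: 0x8C = 10001100 (10xxxxxx ✓), payload 001100.
Byte 4: 0xA3 = 10100011 (10xxxxxx ✓), payload 100011.
Concatenate: 001100011001100100011 = 0x63323 (21 bits → U+63323).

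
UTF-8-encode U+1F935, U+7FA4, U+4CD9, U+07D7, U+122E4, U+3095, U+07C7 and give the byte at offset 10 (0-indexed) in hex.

U+1F935 → 4-byte form F0 9F A4 B5 at offsets 0–3.
U+7FA4 → 3-byte form E7 BE A4 at offsets 4–6.
U+4CD9 → 3-byte form E4 B3 99 at offsets 7–9.
U+07D7 → 2-byte form DF 97 at offsets 10–11.
Offset 10 falls in char 4's range; it's byte 1 of DF 97 = 0xDF.

0xDF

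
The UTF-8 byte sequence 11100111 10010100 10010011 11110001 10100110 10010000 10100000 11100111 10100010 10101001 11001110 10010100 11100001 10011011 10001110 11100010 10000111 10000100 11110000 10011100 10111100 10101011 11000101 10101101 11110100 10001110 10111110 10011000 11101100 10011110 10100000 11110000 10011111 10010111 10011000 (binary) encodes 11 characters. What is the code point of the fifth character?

U+16CE

Offset 0: leading byte 0xE7 = 11100111 → 3-byte char #1 = E7 94 93.
Offset 3: leading byte 0xF1 = 11110001 → 4-byte char #2 = F1 A6 90 A0.
Offset 7: leading byte 0xE7 = 11100111 → 3-byte char #3 = E7 A2 A9.
Offset 10: leading byte 0xCE = 11001110 → 2-byte char #4 = CE 94.
Offset 12: leading byte 0xE1 = 11100001 → 3-byte char #5 = E1 9B 8E.
Leading byte 0xE1 = 11100001 matches 1110xxxx → 3-byte sequence.
Byte 1: 0xE1 = 11100001, payload 0001 (4 bits).
Byte 2: 0x9B = 10011011 (10xxxxxx ✓), payload 011011.
Byte 3: 0x8E = 10001110 (10xxxxxx ✓), payload 001110.
Concatenate: 0001011011001110 = 0x16CE (16 bits → U+16CE).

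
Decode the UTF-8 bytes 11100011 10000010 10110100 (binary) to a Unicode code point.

Leading byte 0xE3 = 11100011 matches 1110xxxx → 3-byte sequence.
Byte 1: 0xE3 = 11100011, payload 0011 (4 bits).
Byte 2: 0x82 = 10000010 (10xxxxxx ✓), payload 000010.
Byte 3: 0xB4 = 10110100 (10xxxxxx ✓), payload 110100.
Concatenate: 0011000010110100 = 0x30B4 (16 bits → U+30B4).

U+30B4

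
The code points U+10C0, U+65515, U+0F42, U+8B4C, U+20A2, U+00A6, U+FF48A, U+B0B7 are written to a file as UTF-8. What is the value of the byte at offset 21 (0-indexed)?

U+10C0 → 3-byte form E1 83 80 at offsets 0–2.
U+65515 → 4-byte form F1 A5 94 95 at offsets 3–6.
U+0F42 → 3-byte form E0 BD 82 at offsets 7–9.
U+8B4C → 3-byte form E8 AD 8C at offsets 10–12.
U+20A2 → 3-byte form E2 82 A2 at offsets 13–15.
U+00A6 → 2-byte form C2 A6 at offsets 16–17.
U+FF48A → 4-byte form F3 BF 92 8A at offsets 18–21.
Offset 21 falls in char 7's range; it's byte 4 of F3 BF 92 8A = 0x8A.

0x8A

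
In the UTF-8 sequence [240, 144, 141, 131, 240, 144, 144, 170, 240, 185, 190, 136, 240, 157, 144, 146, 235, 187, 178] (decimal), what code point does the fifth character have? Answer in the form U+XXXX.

U+BEF2

Offset 0: leading byte 0xF0 = 11110000 → 4-byte char #1 = F0 90 8D 83.
Offset 4: leading byte 0xF0 = 11110000 → 4-byte char #2 = F0 90 90 AA.
Offset 8: leading byte 0xF0 = 11110000 → 4-byte char #3 = F0 B9 BE 88.
Offset 12: leading byte 0xF0 = 11110000 → 4-byte char #4 = F0 9D 90 92.
Offset 16: leading byte 0xEB = 11101011 → 3-byte char #5 = EB BB B2.
Leading byte 0xEB = 11101011 matches 1110xxxx → 3-byte sequence.
Byte 1: 0xEB = 11101011, payload 1011 (4 bits).
Byte 2: 0xBB = 10111011 (10xxxxxx ✓), payload 111011.
Byte 3: 0xB2 = 10110010 (10xxxxxx ✓), payload 110010.
Concatenate: 1011111011110010 = 0xBEF2 (16 bits → U+BEF2).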